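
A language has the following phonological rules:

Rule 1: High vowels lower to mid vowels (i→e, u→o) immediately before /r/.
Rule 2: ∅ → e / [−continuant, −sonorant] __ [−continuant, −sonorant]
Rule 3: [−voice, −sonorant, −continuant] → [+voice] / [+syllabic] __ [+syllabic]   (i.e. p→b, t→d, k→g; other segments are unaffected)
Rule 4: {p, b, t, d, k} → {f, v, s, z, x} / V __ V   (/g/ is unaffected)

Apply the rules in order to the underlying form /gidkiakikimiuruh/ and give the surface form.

Rule 1 (pre-rhotic lowering): /u/ is a high vowel immediately before /r/, so it lowers to [o]. /gidkiakikimiuruh/ → gidkiakikimioruh.
Rule 2 (stop-cluster e-epenthesis): /d/ and /k/ form a stop–stop cluster, so [e] is inserted between them. /gidkiakikimioruh/ → gidekiakikimioruh.
Rule 3 (intervocalic voicing): /k/ is a voiceless stop between vowels /e/ and /i/, so it voices to [g]. /k/ is a voiceless stop between vowels /a/ and /i/, so it voices to [g]. /k/ is a voiceless stop between vowels /i/ and /i/, so it voices to [g]. /gidekiakikimioruh/ → gidegiagigimioruh.
Rule 4 (intervocalic spirantization): /d/ is a stop between vowels /i/ and /e/, so it spirantizes to the fricative [z]. /gidegiagigimioruh/ → gizegiagigimioruh.

gizegiagigimioruh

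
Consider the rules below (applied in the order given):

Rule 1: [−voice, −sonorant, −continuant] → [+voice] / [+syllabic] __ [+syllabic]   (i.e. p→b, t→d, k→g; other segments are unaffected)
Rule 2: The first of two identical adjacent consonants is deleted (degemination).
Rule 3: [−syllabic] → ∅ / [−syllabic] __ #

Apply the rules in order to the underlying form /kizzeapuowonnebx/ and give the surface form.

kizeabuowoneb

Rule 1 (intervocalic voicing): /p/ is a voiceless stop between vowels /a/ and /u/, so it voices to [b]. /kizzeapuowonnebx/ → kizzeabuowonnebx.
Rule 2 (degemination): /zz/ is a geminate; the first /z/ deletes. /nn/ is a geminate; the first /n/ deletes. /kizzeabuowonnebx/ → kizeabuowonebx.
Rule 3 (final cluster simplification): /x/ is the second consonant of a word-final cluster /bx/, so it deletes. /kizeabuowonebx/ → kizeabuowoneb.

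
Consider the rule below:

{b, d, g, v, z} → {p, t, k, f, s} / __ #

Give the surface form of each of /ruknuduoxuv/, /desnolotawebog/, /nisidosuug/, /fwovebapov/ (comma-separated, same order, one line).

ruknuduoxuf, desnolotawebok, nisidosuuk, fwovebapof

/ruknuduoxuv/: /v/ is a voiced obstruent in word-final position, so it devoices to [f]. → [ruknuduoxuf].
/desnolotawebog/: /g/ is a voiced obstruent in word-final position, so it devoices to [k]. → [desnolotawebok].
/nisidosuug/: /g/ is a voiced obstruent in word-final position, so it devoices to [k]. → [nisidosuuk].
/fwovebapov/: /v/ is a voiced obstruent in word-final position, so it devoices to [f]. → [fwovebapof].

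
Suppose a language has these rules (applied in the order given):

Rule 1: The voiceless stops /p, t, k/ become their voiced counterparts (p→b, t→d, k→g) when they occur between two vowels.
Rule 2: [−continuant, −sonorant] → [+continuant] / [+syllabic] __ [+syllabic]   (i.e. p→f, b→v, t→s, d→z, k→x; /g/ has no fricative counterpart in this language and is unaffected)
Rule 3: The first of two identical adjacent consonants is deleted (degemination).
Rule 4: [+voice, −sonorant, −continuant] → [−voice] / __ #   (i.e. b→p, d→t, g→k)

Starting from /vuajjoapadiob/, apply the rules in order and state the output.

vuajoavaziop

Rule 1 (intervocalic voicing): /p/ is a voiceless stop between vowels /a/ and /a/, so it voices to [b]. /vuajjoapadiob/ → vuajjoabadiob.
Rule 2 (intervocalic spirantization): /b/ is a stop between vowels /a/ and /a/, so it spirantizes to the fricative [v]. /d/ is a stop between vowels /a/ and /i/, so it spirantizes to the fricative [z]. /vuajjoabadiob/ → vuajjoavaziob.
Rule 3 (degemination): /jj/ is a geminate; the first /j/ deletes. /vuajjoavaziob/ → vuajoavaziob.
Rule 4 (final devoicing): /b/ is a voiced stop in word-final position, so it devoices to [p]. /vuajoavaziob/ → vuajoavaziop.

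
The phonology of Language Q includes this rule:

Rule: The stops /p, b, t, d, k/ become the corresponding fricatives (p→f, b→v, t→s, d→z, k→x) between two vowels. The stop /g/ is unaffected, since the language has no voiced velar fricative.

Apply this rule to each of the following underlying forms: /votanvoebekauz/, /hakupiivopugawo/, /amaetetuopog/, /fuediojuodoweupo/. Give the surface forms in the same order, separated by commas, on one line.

vosanvoevexauz, haxufiivofugawo, amaesesuofog, fueziojuozoweufo

/votanvoebekauz/: /t/ is a stop between vowels /o/ and /a/, so it spirantizes to the fricative [s]. /b/ is a stop between vowels /e/ and /e/, so it spirantizes to the fricative [v]. /k/ is a stop between vowels /e/ and /a/, so it spirantizes to the fricative [x]. → [vosanvoevexauz].
/hakupiivopugawo/: /k/ is a stop between vowels /a/ and /u/, so it spirantizes to the fricative [x]. /p/ is a stop between vowels /u/ and /i/, so it spirantizes to the fricative [f]. /p/ is a stop between vowels /o/ and /u/, so it spirantizes to the fricative [f]. → [haxufiivofugawo].
/amaetetuopog/: /t/ is a stop between vowels /e/ and /e/, so it spirantizes to the fricative [s]. /t/ is a stop between vowels /e/ and /u/, so it spirantizes to the fricative [s]. /p/ is a stop between vowels /o/ and /o/, so it spirantizes to the fricative [f]. → [amaesesuofog].
/fuediojuodoweupo/: /d/ is a stop between vowels /e/ and /i/, so it spirantizes to the fricative [z]. /d/ is a stop between vowels /o/ and /o/, so it spirantizes to the fricative [z]. /p/ is a stop between vowels /u/ and /o/, so it spirantizes to the fricative [f]. → [fueziojuozoweufo].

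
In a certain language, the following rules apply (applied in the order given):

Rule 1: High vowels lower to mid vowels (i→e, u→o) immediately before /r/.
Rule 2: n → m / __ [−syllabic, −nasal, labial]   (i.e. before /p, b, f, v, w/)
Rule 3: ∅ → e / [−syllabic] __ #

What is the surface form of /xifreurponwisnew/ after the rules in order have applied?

xifreorpomwisnewe

Rule 1 (pre-rhotic lowering): /u/ is a high vowel immediately before /r/, so it lowers to [o]. /xifreurponwisnew/ → xifreorponwisnew.
Rule 2 (nasal place assimilation): /n/ precedes the labial consonant /w/, so it assimilates in place to [m]. /xifreorponwisnew/ → xifreorpomwisnew.
Rule 3 (final e-epenthesis): the form ends in the consonant /w/, so [e] is inserted word-finally. /xifreorpomwisnew/ → xifreorpomwisnewe.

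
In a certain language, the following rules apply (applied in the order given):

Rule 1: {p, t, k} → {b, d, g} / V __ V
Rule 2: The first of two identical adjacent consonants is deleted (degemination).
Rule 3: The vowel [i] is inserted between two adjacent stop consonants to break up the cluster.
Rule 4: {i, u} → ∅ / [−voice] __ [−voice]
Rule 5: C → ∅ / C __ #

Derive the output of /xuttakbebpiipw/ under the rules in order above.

xtakibebipiip

Rule 1 (intervocalic voicing): no segment meets the environment; /xuttakbebpiipw/ is unchanged.
Rule 2 (degemination): /tt/ is a geminate; the first /t/ deletes. /xuttakbebpiipw/ → xutakbebpiipw.
Rule 3 (stop-cluster i-epenthesis): /k/ and /b/ form a stop–stop cluster, so [i] is inserted between them. /b/ and /p/ form a stop–stop cluster, so [i] is inserted between them. /xutakbebpiipw/ → xutakibebipiipw.
Rule 4 (high vowel syncope): /u/ is a high vowel flanked by voiceless consonants /x/ and /t/, so it deletes. /xutakibebipiipw/ → xtakibebipiipw.
Rule 5 (final cluster simplification): /w/ is the second consonant of a word-final cluster /pw/, so it deletes. /xtakibebipiipw/ → xtakibebipiip.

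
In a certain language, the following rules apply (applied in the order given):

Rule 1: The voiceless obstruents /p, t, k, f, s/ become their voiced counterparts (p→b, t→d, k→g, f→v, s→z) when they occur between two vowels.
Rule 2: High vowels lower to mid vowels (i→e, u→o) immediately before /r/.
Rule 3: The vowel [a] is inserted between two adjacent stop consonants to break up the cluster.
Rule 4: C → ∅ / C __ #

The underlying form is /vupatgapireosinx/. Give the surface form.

vubatagabereozin

Rule 1 (intervocalic voicing): /p/ is a voiceless obstruent between vowels /u/ and /a/, so it voices to [b]. /p/ is a voiceless obstruent between vowels /a/ and /i/, so it voices to [b]. /s/ is a voiceless obstruent between vowels /o/ and /i/, so it voices to [z]. /vupatgapireosinx/ → vubatgabireozinx.
Rule 2 (pre-rhotic lowering): /i/ is a high vowel immediately before /r/, so it lowers to [e]. /vubatgabireozinx/ → vubatgabereozinx.
Rule 3 (stop-cluster a-epenthesis): /t/ and /g/ form a stop–stop cluster, so [a] is inserted between them. /vubatgabereozinx/ → vubatagabereozinx.
Rule 4 (final cluster simplification): /x/ is the second consonant of a word-final cluster /nx/, so it deletes. /vubatagabereozinx/ → vubatagabereozin.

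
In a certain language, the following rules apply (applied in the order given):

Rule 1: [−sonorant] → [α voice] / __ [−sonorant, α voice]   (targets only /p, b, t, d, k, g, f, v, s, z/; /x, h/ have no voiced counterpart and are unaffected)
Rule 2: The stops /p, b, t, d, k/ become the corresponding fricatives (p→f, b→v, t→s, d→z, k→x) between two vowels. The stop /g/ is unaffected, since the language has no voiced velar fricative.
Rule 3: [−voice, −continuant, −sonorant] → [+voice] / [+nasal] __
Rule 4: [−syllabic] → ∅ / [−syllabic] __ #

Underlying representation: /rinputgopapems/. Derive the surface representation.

Rule 1 (regressive voicing assimilation): /t/ precedes the voiced obstruent /g/, so it voices to [d] by assimilation. /rinputgopapems/ → rinpudgopapems.
Rule 2 (intervocalic spirantization): /p/ is a stop between vowels /o/ and /a/, so it spirantizes to the fricative [f]. /p/ is a stop between vowels /a/ and /e/, so it spirantizes to the fricative [f]. /rinpudgopapems/ → rinpudgofafems.
Rule 3 (post-nasal voicing): /p/ is a voiceless stop immediately after the nasal /n/, so it voices to [b]. /rinpudgofafems/ → rinbudgofafems.
Rule 4 (final cluster simplification): /s/ is the second consonant of a word-final cluster /ms/, so it deletes. /rinbudgofafems/ → rinbudgofafem.

rinbudgofafem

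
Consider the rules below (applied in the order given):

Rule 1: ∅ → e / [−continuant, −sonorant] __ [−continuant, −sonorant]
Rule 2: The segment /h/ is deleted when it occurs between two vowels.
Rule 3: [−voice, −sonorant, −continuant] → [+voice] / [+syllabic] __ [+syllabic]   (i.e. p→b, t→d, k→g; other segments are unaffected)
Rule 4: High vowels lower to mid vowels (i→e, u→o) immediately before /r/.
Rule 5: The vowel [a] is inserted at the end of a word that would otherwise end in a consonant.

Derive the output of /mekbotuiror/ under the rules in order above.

Rule 1 (stop-cluster e-epenthesis): /k/ and /b/ form a stop–stop cluster, so [e] is inserted between them. /mekbotuiror/ → mekebotuiror.
Rule 2 (intervocalic h-deletion): no segment meets the environment; /mekebotuiror/ is unchanged.
Rule 3 (intervocalic voicing): /k/ is a voiceless stop between vowels /e/ and /e/, so it voices to [g]. /t/ is a voiceless stop between vowels /o/ and /u/, so it voices to [d]. /mekebotuiror/ → megeboduiror.
Rule 4 (pre-rhotic lowering): /i/ is a high vowel immediately before /r/, so it lowers to [e]. /megeboduiror/ → megebodueror.
Rule 5 (final a-epenthesis): the form ends in the consonant /r/, so [a] is inserted word-finally. /megebodueror/ → megeboduerora.

megeboduerora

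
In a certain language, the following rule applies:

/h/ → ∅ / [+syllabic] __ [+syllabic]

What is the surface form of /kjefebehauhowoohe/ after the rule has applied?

kjefebeauowooe

/h/ occurs between vowels /e/ and /a/, so it deletes.
/h/ occurs between vowels /u/ and /o/, so it deletes.
/h/ occurs between vowels /o/ and /e/, so it deletes.
Surface form: [kjefebeauowooe].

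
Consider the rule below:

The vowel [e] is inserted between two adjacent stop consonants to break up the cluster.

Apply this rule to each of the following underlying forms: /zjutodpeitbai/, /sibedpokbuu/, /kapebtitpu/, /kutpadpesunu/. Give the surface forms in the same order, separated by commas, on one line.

zjutodepeitebai, sibedepokebuu, kapebetitepu, kutepadepesunu

/zjutodpeitbai/: /d/ and /p/ form a stop–stop cluster, so [e] is inserted between them. /t/ and /b/ form a stop–stop cluster, so [e] is inserted between them. → [zjutodepeitebai].
/sibedpokbuu/: /d/ and /p/ form a stop–stop cluster, so [e] is inserted between them. /k/ and /b/ form a stop–stop cluster, so [e] is inserted between them. → [sibedepokebuu].
/kapebtitpu/: /b/ and /t/ form a stop–stop cluster, so [e] is inserted between them. /t/ and /p/ form a stop–stop cluster, so [e] is inserted between them. → [kapebetitepu].
/kutpadpesunu/: /t/ and /p/ form a stop–stop cluster, so [e] is inserted between them. /d/ and /p/ form a stop–stop cluster, so [e] is inserted between them. → [kutepadepesunu].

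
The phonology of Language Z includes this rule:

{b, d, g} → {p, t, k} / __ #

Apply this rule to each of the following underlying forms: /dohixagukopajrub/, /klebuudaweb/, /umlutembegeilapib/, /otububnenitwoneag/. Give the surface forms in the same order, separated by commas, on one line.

dohixagukopajrup, klebuudawep, umlutembegeilapip, otububnenitwoneak

/dohixagukopajrub/: /b/ is a voiced stop in word-final position, so it devoices to [p]. → [dohixagukopajrup].
/klebuudaweb/: /b/ is a voiced stop in word-final position, so it devoices to [p]. → [klebuudawep].
/umlutembegeilapib/: /b/ is a voiced stop in word-final position, so it devoices to [p]. → [umlutembegeilapip].
/otububnenitwoneag/: /g/ is a voiced stop in word-final position, so it devoices to [k]. → [otububnenitwoneak].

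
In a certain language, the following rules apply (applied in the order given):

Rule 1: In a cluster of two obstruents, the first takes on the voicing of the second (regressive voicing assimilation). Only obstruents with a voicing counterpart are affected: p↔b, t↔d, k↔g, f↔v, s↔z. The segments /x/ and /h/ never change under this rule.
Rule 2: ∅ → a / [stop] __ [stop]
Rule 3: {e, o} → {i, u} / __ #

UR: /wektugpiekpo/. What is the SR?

wekatukapiekapu

Rule 1 (regressive voicing assimilation): /g/ precedes the voiceless obstruent /p/, so it devoices to [k] by assimilation. /wektugpiekpo/ → wektukpiekpo.
Rule 2 (stop-cluster a-epenthesis): /k/ and /t/ form a stop–stop cluster, so [a] is inserted between them. /k/ and /p/ form a stop–stop cluster, so [a] is inserted between them. /k/ and /p/ form a stop–stop cluster, so [a] is inserted between them. /wektukpiekpo/ → wekatukapiekapo.
Rule 3 (final vowel raising): /o/ is a mid vowel in word-final position, so it raises to [u]. /wekatukapiekapo/ → wekatukapiekapu.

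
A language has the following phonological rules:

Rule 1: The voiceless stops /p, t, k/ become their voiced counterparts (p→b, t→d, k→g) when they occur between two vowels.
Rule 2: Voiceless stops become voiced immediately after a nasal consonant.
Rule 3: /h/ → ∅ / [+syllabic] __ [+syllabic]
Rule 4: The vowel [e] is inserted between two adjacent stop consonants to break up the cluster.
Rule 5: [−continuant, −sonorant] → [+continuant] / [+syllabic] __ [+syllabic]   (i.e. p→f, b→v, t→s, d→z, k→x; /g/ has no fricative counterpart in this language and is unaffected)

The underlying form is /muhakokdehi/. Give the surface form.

Rule 1 (intervocalic voicing): /k/ is a voiceless stop between vowels /a/ and /o/, so it voices to [g]. /muhakokdehi/ → muhagokdehi.
Rule 2 (post-nasal voicing): no segment meets the environment; /muhagokdehi/ is unchanged.
Rule 3 (intervocalic h-deletion): /h/ occurs between vowels /u/ and /a/, so it deletes. /h/ occurs between vowels /e/ and /i/, so it deletes. /muhagokdehi/ → muagokdei.
Rule 4 (stop-cluster e-epenthesis): /k/ and /d/ form a stop–stop cluster, so [e] is inserted between them. /muagokdei/ → muagokedei.
Rule 5 (intervocalic spirantization): /k/ is a stop between vowels /o/ and /e/, so it spirantizes to the fricative [x]. /d/ is a stop between vowels /e/ and /e/, so it spirantizes to the fricative [z]. /muagokedei/ → muagoxezei.

muagoxezei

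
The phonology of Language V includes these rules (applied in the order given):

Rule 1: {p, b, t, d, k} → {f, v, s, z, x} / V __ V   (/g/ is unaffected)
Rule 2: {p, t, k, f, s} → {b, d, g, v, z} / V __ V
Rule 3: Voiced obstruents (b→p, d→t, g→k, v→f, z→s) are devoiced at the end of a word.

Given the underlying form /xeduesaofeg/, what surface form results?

xezuezaovek

Rule 1 (intervocalic spirantization): /d/ is a stop between vowels /e/ and /u/, so it spirantizes to the fricative [z]. /xeduesaofeg/ → xezuesaofeg.
Rule 2 (intervocalic voicing): /s/ is a voiceless obstruent between vowels /e/ and /a/, so it voices to [z]. /f/ is a voiceless obstruent between vowels /o/ and /e/, so it voices to [v]. /xezuesaofeg/ → xezuezaoveg.
Rule 3 (final devoicing): /g/ is a voiced obstruent in word-final position, so it devoices to [k]. /xezuezaoveg/ → xezuezaovek.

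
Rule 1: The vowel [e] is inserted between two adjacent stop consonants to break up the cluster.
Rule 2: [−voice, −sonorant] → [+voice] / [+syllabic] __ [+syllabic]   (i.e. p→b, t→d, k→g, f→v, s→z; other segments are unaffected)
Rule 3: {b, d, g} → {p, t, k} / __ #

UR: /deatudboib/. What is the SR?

Rule 1 (stop-cluster e-epenthesis): /d/ and /b/ form a stop–stop cluster, so [e] is inserted between them. /deatudboib/ → deatudeboib.
Rule 2 (intervocalic voicing): /t/ is a voiceless obstruent between vowels /a/ and /u/, so it voices to [d]. /deatudeboib/ → deadudeboib.
Rule 3 (final devoicing): /b/ is a voiced stop in word-final position, so it devoices to [p]. /deadudeboib/ → deadudeboip.

deadudeboip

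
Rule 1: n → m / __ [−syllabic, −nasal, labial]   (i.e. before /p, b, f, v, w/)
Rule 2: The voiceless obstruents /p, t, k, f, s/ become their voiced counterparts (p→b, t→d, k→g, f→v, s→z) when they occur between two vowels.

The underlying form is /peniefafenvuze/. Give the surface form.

Rule 1 (nasal place assimilation): /n/ precedes the labial consonant /v/, so it assimilates in place to [m]. /peniefafenvuze/ → peniefafemvuze.
Rule 2 (intervocalic voicing): /f/ is a voiceless obstruent between vowels /e/ and /a/, so it voices to [v]. /f/ is a voiceless obstruent between vowels /a/ and /e/, so it voices to [v]. /peniefafemvuze/ → penievavemvuze.

penievavemvuze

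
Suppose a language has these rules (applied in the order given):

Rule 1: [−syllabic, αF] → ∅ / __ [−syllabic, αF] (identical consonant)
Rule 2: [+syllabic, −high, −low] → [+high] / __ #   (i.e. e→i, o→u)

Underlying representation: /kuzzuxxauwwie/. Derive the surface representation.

Rule 1 (degemination): /zz/ is a geminate; the first /z/ deletes. /xx/ is a geminate; the first /x/ deletes. /ww/ is a geminate; the first /w/ deletes. /kuzzuxxauwwie/ → kuzuxauwie.
Rule 2 (final vowel raising): /e/ is a mid vowel in word-final position, so it raises to [i]. /kuzuxauwie/ → kuzuxauwii.

kuzuxauwii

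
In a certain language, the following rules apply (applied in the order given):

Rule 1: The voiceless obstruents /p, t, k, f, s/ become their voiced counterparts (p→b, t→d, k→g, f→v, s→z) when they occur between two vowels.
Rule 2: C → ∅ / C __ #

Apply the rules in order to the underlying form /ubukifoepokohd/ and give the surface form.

ubugivoebogoh

Rule 1 (intervocalic voicing): /k/ is a voiceless obstruent between vowels /u/ and /i/, so it voices to [g]. /f/ is a voiceless obstruent between vowels /i/ and /o/, so it voices to [v]. /p/ is a voiceless obstruent between vowels /e/ and /o/, so it voices to [b]. /k/ is a voiceless obstruent between vowels /o/ and /o/, so it voices to [g]. /ubukifoepokohd/ → ubugivoebogohd.
Rule 2 (final cluster simplification): /d/ is the second consonant of a word-final cluster /hd/, so it deletes. /ubugivoebogohd/ → ubugivoebogoh.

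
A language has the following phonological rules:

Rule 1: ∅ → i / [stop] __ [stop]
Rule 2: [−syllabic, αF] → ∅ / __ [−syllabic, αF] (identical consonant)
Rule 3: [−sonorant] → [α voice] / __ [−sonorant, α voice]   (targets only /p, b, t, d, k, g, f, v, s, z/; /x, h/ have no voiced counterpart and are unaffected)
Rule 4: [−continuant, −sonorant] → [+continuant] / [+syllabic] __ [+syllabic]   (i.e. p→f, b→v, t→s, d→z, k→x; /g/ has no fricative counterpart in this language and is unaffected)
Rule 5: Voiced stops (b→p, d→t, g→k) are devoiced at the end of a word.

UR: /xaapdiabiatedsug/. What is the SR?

xaafiziaviasetsuk

Rule 1 (stop-cluster i-epenthesis): /p/ and /d/ form a stop–stop cluster, so [i] is inserted between them. /xaapdiabiatedsug/ → xaapidiabiatedsug.
Rule 2 (degemination): no segment meets the environment; /xaapidiabiatedsug/ is unchanged.
Rule 3 (regressive voicing assimilation): /d/ precedes the voiceless obstruent /s/, so it devoices to [t] by assimilation. /xaapidiabiatedsug/ → xaapidiabiatetsug.
Rule 4 (intervocalic spirantization): /p/ is a stop between vowels /a/ and /i/, so it spirantizes to the fricative [f]. /d/ is a stop between vowels /i/ and /i/, so it spirantizes to the fricative [z]. /b/ is a stop between vowels /a/ and /i/, so it spirantizes to the fricative [v]. /t/ is a stop between vowels /a/ and /e/, so it spirantizes to the fricative [s]. /xaapidiabiatetsug/ → xaafiziaviasetsug.
Rule 5 (final devoicing): /g/ is a voiced stop in word-final position, so it devoices to [k]. /xaafiziaviasetsug/ → xaafiziaviasetsuk.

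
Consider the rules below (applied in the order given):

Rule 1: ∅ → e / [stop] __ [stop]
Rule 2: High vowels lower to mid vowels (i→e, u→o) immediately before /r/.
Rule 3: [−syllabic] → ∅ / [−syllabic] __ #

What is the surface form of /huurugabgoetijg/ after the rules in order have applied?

huorugabegoetij

Rule 1 (stop-cluster e-epenthesis): /b/ and /g/ form a stop–stop cluster, so [e] is inserted between them. /huurugabgoetijg/ → huurugabegoetijg.
Rule 2 (pre-rhotic lowering): /u/ is a high vowel immediately before /r/, so it lowers to [o]. /huurugabegoetijg/ → huorugabegoetijg.
Rule 3 (final cluster simplification): /g/ is the second consonant of a word-final cluster /jg/, so it deletes. /huorugabegoetijg/ → huorugabegoetij.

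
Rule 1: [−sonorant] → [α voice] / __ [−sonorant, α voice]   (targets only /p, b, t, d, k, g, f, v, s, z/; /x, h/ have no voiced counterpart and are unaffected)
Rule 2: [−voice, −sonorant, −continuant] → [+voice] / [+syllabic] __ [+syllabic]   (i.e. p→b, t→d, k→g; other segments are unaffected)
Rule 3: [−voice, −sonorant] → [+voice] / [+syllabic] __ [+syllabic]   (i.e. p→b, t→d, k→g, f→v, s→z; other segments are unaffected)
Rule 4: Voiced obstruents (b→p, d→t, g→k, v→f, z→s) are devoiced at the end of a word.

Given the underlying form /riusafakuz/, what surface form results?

riuzavagus

Rule 1 (regressive voicing assimilation): no segment meets the environment; /riusafakuz/ is unchanged.
Rule 2 (intervocalic voicing): /k/ is a voiceless stop between vowels /a/ and /u/, so it voices to [g]. /riusafakuz/ → riusafaguz.
Rule 3 (intervocalic voicing): /s/ is a voiceless obstruent between vowels /u/ and /a/, so it voices to [z]. /f/ is a voiceless obstruent between vowels /a/ and /a/, so it voices to [v]. /riusafaguz/ → riuzavaguz.
Rule 4 (final devoicing): /z/ is a voiced obstruent in word-final position, so it devoices to [s]. /riuzavaguz/ → riuzavagus.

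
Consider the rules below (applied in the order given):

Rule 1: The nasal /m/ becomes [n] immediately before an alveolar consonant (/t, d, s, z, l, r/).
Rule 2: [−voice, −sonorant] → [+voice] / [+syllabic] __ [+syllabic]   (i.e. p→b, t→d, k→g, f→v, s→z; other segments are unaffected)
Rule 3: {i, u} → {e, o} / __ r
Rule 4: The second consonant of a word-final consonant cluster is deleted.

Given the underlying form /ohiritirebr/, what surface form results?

oheridereb

Rule 1 (nasal place assimilation): no segment meets the environment; /ohiritirebr/ is unchanged.
Rule 2 (intervocalic voicing): /t/ is a voiceless obstruent between vowels /i/ and /i/, so it voices to [d]. /ohiritirebr/ → ohiridirebr.
Rule 3 (pre-rhotic lowering): /i/ is a high vowel immediately before /r/, so it lowers to [e]. /i/ is a high vowel immediately before /r/, so it lowers to [e]. /ohiridirebr/ → oheriderebr.
Rule 4 (final cluster simplification): /r/ is the second consonant of a word-final cluster /br/, so it deletes. /oheriderebr/ → oheridereb.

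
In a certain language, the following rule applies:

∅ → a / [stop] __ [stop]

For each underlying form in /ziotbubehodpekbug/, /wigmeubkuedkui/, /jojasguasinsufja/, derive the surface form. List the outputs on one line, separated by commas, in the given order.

ziotabubehodapekabug, wigmeubakuedakui, jojasguasinsufja

/ziotbubehodpekbug/: /t/ and /b/ form a stop–stop cluster, so [a] is inserted between them. /d/ and /p/ form a stop–stop cluster, so [a] is inserted between them. /k/ and /b/ form a stop–stop cluster, so [a] is inserted between them. → [ziotabubehodapekabug].
/wigmeubkuedkui/: /b/ and /k/ form a stop–stop cluster, so [a] is inserted between them. /d/ and /k/ form a stop–stop cluster, so [a] is inserted between them. → [wigmeubakuedakui].
/jojasguasinsufja/: the rule's environment is not met; surfaces unchanged as [jojasguasinsufja].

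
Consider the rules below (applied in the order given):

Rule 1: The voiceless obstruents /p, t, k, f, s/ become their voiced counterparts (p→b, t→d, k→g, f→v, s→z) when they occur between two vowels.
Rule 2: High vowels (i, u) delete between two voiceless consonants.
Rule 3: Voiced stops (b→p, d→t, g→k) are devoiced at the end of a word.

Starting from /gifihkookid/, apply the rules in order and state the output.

Rule 1 (intervocalic voicing): /f/ is a voiceless obstruent between vowels /i/ and /i/, so it voices to [v]. /k/ is a voiceless obstruent between vowels /o/ and /i/, so it voices to [g]. /gifihkookid/ → givihkoogid.
Rule 2 (high vowel syncope): no segment meets the environment; /givihkoogid/ is unchanged.
Rule 3 (final devoicing): /d/ is a voiced stop in word-final position, so it devoices to [t]. /givihkoogid/ → givihkoogit.

givihkoogit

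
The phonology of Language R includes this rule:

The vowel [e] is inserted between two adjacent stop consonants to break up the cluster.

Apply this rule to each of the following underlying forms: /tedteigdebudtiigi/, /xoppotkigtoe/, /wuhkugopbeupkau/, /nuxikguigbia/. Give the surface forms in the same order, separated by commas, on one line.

tedeteigedebudetiigi, xopepotekigetoe, wuhkugopebeupekau, nuxikeguigebia

/tedteigdebudtiigi/: /d/ and /t/ form a stop–stop cluster, so [e] is inserted between them. /g/ and /d/ form a stop–stop cluster, so [e] is inserted between them. /d/ and /t/ form a stop–stop cluster, so [e] is inserted between them. → [tedeteigedebudetiigi].
/xoppotkigtoe/: /p/ and /p/ form a stop–stop cluster, so [e] is inserted between them. /t/ and /k/ form a stop–stop cluster, so [e] is inserted between them. /g/ and /t/ form a stop–stop cluster, so [e] is inserted between them. → [xopepotekigetoe].
/wuhkugopbeupkau/: /p/ and /b/ form a stop–stop cluster, so [e] is inserted between them. /p/ and /k/ form a stop–stop cluster, so [e] is inserted between them. → [wuhkugopebeupekau].
/nuxikguigbia/: /k/ and /g/ form a stop–stop cluster, so [e] is inserted between them. /g/ and /b/ form a stop–stop cluster, so [e] is inserted between them. → [nuxikeguigebia].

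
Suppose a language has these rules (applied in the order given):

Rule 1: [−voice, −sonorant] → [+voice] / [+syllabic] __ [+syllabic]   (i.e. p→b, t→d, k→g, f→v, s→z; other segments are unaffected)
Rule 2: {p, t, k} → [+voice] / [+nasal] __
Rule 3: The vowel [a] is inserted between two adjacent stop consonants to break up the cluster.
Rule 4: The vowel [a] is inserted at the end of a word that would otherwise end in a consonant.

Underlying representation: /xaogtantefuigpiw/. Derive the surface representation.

xaogatandevuigapiwa

Rule 1 (intervocalic voicing): /f/ is a voiceless obstruent between vowels /e/ and /u/, so it voices to [v]. /xaogtantefuigpiw/ → xaogtantevuigpiw.
Rule 2 (post-nasal voicing): /t/ is a voiceless stop immediately after the nasal /n/, so it voices to [d]. /xaogtantevuigpiw/ → xaogtandevuigpiw.
Rule 3 (stop-cluster a-epenthesis): /g/ and /t/ form a stop–stop cluster, so [a] is inserted between them. /g/ and /p/ form a stop–stop cluster, so [a] is inserted between them. /xaogtandevuigpiw/ → xaogatandevuigapiw.
Rule 4 (final a-epenthesis): the form ends in the consonant /w/, so [a] is inserted word-finally. /xaogatandevuigapiw/ → xaogatandevuigapiwa.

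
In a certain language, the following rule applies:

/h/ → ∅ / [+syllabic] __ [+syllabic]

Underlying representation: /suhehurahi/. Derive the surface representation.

sueurai

/h/ occurs between vowels /u/ and /e/, so it deletes.
/h/ occurs between vowels /e/ and /u/, so it deletes.
/h/ occurs between vowels /a/ and /i/, so it deletes.
Surface form: [sueurai].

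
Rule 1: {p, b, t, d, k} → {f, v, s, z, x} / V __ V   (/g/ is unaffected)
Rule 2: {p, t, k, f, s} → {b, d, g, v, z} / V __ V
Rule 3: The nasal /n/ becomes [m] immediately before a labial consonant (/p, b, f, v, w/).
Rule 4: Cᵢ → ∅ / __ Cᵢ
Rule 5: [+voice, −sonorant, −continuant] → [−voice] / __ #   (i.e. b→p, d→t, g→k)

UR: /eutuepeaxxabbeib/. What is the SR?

euzueveaxabeip

Rule 1 (intervocalic spirantization): /t/ is a stop between vowels /u/ and /u/, so it spirantizes to the fricative [s]. /p/ is a stop between vowels /e/ and /e/, so it spirantizes to the fricative [f]. /eutuepeaxxabbeib/ → eusuefeaxxabbeib.
Rule 2 (intervocalic voicing): /s/ is a voiceless obstruent between vowels /u/ and /u/, so it voices to [z]. /f/ is a voiceless obstruent between vowels /e/ and /e/, so it voices to [v]. /eusuefeaxxabbeib/ → euzueveaxxabbeib.
Rule 3 (nasal place assimilation): no segment meets the environment; /euzueveaxxabbeib/ is unchanged.
Rule 4 (degemination): /xx/ is a geminate; the first /x/ deletes. /bb/ is a geminate; the first /b/ deletes. /euzueveaxxabbeib/ → euzueveaxabeib.
Rule 5 (final devoicing): /b/ is a voiced stop in word-final position, so it devoices to [p]. /euzueveaxabeib/ → euzueveaxabeip.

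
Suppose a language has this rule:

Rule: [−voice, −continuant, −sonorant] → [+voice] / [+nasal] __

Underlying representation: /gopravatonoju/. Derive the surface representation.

No segment of /gopravatonoju/ meets the structural description of the rule, so the form surfaces unchanged.

gopravatonoju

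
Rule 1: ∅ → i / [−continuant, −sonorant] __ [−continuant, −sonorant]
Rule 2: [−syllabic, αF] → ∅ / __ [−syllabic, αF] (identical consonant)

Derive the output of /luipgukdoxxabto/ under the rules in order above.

Rule 1 (stop-cluster i-epenthesis): /p/ and /g/ form a stop–stop cluster, so [i] is inserted between them. /k/ and /d/ form a stop–stop cluster, so [i] is inserted between them. /b/ and /t/ form a stop–stop cluster, so [i] is inserted between them. /luipgukdoxxabto/ → luipigukidoxxabito.
Rule 2 (degemination): /xx/ is a geminate; the first /x/ deletes. /luipigukidoxxabito/ → luipigukidoxabito.

luipigukidoxabito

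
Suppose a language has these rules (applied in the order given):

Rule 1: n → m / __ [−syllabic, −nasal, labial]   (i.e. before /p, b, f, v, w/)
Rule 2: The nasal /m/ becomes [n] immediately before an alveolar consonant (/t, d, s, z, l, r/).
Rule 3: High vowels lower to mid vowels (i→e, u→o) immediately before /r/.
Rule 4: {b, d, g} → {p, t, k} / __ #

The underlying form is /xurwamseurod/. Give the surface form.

xorwanseorot

Rule 1 (nasal place assimilation): no segment meets the environment; /xurwamseurod/ is unchanged.
Rule 2 (nasal place assimilation): /m/ precedes the alveolar consonant /s/, so it assimilates in place to [n]. /xurwamseurod/ → xurwanseurod.
Rule 3 (pre-rhotic lowering): /u/ is a high vowel immediately before /r/, so it lowers to [o]. /u/ is a high vowel immediately before /r/, so it lowers to [o]. /xurwanseurod/ → xorwanseorod.
Rule 4 (final devoicing): /d/ is a voiced stop in word-final position, so it devoices to [t]. /xorwanseorod/ → xorwanseorot.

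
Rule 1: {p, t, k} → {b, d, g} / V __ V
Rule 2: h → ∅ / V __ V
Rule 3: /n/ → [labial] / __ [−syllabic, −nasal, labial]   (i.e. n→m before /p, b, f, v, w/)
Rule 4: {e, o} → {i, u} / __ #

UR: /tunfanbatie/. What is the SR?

Rule 1 (intervocalic voicing): /t/ is a voiceless stop between vowels /a/ and /i/, so it voices to [d]. /tunfanbatie/ → tunfanbadie.
Rule 2 (intervocalic h-deletion): no segment meets the environment; /tunfanbadie/ is unchanged.
Rule 3 (nasal place assimilation): /n/ precedes the labial consonant /f/, so it assimilates in place to [m]. /n/ precedes the labial consonant /b/, so it assimilates in place to [m]. /tunfanbadie/ → tumfambadie.
Rule 4 (final vowel raising): /e/ is a mid vowel in word-final position, so it raises to [i]. /tumfambadie/ → tumfambadii.

tumfambadii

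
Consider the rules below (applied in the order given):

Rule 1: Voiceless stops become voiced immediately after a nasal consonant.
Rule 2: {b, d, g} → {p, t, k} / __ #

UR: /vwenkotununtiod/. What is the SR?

vwengotunundiot

Rule 1 (post-nasal voicing): /k/ is a voiceless stop immediately after the nasal /n/, so it voices to [g]. /t/ is a voiceless stop immediately after the nasal /n/, so it voices to [d]. /vwenkotununtiod/ → vwengotunundiod.
Rule 2 (final devoicing): /d/ is a voiced stop in word-final position, so it devoices to [t]. /vwengotunundiod/ → vwengotunundiot.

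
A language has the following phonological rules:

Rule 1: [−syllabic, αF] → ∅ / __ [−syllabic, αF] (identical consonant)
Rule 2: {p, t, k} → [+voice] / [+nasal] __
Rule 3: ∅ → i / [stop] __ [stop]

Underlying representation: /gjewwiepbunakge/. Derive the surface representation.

gjewiepibunakige

Rule 1 (degemination): /ww/ is a geminate; the first /w/ deletes. /gjewwiepbunakge/ → gjewiepbunakge.
Rule 2 (post-nasal voicing): no segment meets the environment; /gjewiepbunakge/ is unchanged.
Rule 3 (stop-cluster i-epenthesis): /p/ and /b/ form a stop–stop cluster, so [i] is inserted between them. /k/ and /g/ form a stop–stop cluster, so [i] is inserted between them. /gjewiepbunakge/ → gjewiepibunakige.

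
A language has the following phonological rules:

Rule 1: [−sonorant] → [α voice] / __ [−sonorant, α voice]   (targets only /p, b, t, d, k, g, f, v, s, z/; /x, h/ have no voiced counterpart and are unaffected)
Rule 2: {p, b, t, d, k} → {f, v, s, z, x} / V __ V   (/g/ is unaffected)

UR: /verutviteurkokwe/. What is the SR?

verudviseurkokwe

Rule 1 (regressive voicing assimilation): /t/ precedes the voiced obstruent /v/, so it voices to [d] by assimilation. /verutviteurkokwe/ → verudviteurkokwe.
Rule 2 (intervocalic spirantization): /t/ is a stop between vowels /i/ and /e/, so it spirantizes to the fricative [s]. /verudviteurkokwe/ → verudviseurkokwe.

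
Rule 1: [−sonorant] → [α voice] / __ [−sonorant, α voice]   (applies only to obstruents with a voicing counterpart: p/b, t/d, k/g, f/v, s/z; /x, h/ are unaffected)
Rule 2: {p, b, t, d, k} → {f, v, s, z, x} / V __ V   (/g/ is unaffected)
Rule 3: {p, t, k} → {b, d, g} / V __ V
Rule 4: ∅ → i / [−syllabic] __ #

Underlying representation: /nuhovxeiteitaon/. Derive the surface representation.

Rule 1 (regressive voicing assimilation): /v/ precedes the voiceless obstruent /x/, so it devoices to [f] by assimilation. /nuhovxeiteitaon/ → nuhofxeiteitaon.
Rule 2 (intervocalic spirantization): /t/ is a stop between vowels /i/ and /e/, so it spirantizes to the fricative [s]. /t/ is a stop between vowels /i/ and /a/, so it spirantizes to the fricative [s]. /nuhofxeiteitaon/ → nuhofxeiseisaon.
Rule 3 (intervocalic voicing): no segment meets the environment; /nuhofxeiseisaon/ is unchanged.
Rule 4 (final i-epenthesis): the form ends in the consonant /n/, so [i] is inserted word-finally. /nuhofxeiseisaon/ → nuhofxeiseisaoni.

nuhofxeiseisaoni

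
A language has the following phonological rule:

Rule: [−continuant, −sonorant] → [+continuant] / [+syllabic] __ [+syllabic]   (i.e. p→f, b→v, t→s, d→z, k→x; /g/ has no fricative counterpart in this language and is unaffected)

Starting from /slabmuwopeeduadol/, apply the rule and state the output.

Scanning /slabmuwopeeduadol/: /b/ at position 4 is not in the conditioning environment; /p/ is a stop between vowels /o/ and /e/, so it spirantizes to the fricative [f]; /d/ is a stop between vowels /e/ and /u/, so it spirantizes to the fricative [z]; /d/ is a stop between vowels /a/ and /o/, so it spirantizes to the fricative [z].
Result: [slabmuwofeezuazol].

slabmuwofeezuazol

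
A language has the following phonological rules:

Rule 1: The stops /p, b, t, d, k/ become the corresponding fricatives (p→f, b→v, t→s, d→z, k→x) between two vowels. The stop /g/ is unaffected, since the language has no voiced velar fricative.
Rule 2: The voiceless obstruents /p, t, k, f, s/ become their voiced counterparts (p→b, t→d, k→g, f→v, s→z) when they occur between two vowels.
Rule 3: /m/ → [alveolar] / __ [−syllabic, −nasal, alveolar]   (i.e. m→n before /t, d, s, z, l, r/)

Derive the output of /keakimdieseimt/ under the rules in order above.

keaxindiezeint

Rule 1 (intervocalic spirantization): /k/ is a stop between vowels /a/ and /i/, so it spirantizes to the fricative [x]. /keakimdieseimt/ → keaximdieseimt.
Rule 2 (intervocalic voicing): /s/ is a voiceless obstruent between vowels /e/ and /e/, so it voices to [z]. /keaximdieseimt/ → keaximdiezeimt.
Rule 3 (nasal place assimilation): /m/ precedes the alveolar consonant /d/, so it assimilates in place to [n]. /m/ precedes the alveolar consonant /t/, so it assimilates in place to [n]. /keaximdiezeimt/ → keaxindiezeint.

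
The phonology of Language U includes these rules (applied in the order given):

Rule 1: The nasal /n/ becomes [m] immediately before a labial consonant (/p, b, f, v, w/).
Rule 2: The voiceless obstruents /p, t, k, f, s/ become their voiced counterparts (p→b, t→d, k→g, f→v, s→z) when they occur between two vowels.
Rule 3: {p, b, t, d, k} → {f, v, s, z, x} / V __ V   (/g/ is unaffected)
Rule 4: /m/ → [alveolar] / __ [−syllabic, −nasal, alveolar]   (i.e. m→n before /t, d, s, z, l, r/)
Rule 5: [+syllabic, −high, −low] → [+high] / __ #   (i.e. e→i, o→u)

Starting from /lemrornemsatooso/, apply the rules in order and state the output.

lenrornensazoozu

Rule 1 (nasal place assimilation): no segment meets the environment; /lemrornemsatooso/ is unchanged.
Rule 2 (intervocalic voicing): /t/ is a voiceless obstruent between vowels /a/ and /o/, so it voices to [d]. /s/ is a voiceless obstruent between vowels /o/ and /o/, so it voices to [z]. /lemrornemsatooso/ → lemrornemsadoozo.
Rule 3 (intervocalic spirantization): /d/ is a stop between vowels /a/ and /o/, so it spirantizes to the fricative [z]. /lemrornemsadoozo/ → lemrornemsazoozo.
Rule 4 (nasal place assimilation): /m/ precedes the alveolar consonant /r/, so it assimilates in place to [n]. /m/ precedes the alveolar consonant /s/, so it assimilates in place to [n]. /lemrornemsazoozo/ → lenrornensazoozo.
Rule 5 (final vowel raising): /o/ is a mid vowel in word-final position, so it raises to [u]. /lenrornensazoozo/ → lenrornensazoozu.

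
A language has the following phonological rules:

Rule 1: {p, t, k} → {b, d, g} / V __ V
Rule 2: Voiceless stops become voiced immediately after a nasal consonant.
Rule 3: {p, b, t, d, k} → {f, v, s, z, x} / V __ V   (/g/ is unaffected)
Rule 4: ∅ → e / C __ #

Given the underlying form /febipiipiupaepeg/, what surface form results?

Rule 1 (intervocalic voicing): /p/ is a voiceless stop between vowels /i/ and /i/, so it voices to [b]. /p/ is a voiceless stop between vowels /i/ and /i/, so it voices to [b]. /p/ is a voiceless stop between vowels /u/ and /a/, so it voices to [b]. /p/ is a voiceless stop between vowels /e/ and /e/, so it voices to [b]. /febipiipiupaepeg/ → febibiibiubaebeg.
Rule 2 (post-nasal voicing): no segment meets the environment; /febibiibiubaebeg/ is unchanged.
Rule 3 (intervocalic spirantization): /b/ is a stop between vowels /e/ and /i/, so it spirantizes to the fricative [v]. /b/ is a stop between vowels /i/ and /i/, so it spirantizes to the fricative [v]. /b/ is a stop between vowels /i/ and /i/, so it spirantizes to the fricative [v]. /b/ is a stop between vowels /u/ and /a/, so it spirantizes to the fricative [v]. /b/ is a stop between vowels /e/ and /e/, so it spirantizes to the fricative [v]. /febibiibiubaebeg/ → feviviiviuvaeveg.
Rule 4 (final e-epenthesis): the form ends in the consonant /g/, so [e] is inserted word-finally. /feviviiviuvaeveg/ → feviviiviuvaevege.

feviviiviuvaevege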